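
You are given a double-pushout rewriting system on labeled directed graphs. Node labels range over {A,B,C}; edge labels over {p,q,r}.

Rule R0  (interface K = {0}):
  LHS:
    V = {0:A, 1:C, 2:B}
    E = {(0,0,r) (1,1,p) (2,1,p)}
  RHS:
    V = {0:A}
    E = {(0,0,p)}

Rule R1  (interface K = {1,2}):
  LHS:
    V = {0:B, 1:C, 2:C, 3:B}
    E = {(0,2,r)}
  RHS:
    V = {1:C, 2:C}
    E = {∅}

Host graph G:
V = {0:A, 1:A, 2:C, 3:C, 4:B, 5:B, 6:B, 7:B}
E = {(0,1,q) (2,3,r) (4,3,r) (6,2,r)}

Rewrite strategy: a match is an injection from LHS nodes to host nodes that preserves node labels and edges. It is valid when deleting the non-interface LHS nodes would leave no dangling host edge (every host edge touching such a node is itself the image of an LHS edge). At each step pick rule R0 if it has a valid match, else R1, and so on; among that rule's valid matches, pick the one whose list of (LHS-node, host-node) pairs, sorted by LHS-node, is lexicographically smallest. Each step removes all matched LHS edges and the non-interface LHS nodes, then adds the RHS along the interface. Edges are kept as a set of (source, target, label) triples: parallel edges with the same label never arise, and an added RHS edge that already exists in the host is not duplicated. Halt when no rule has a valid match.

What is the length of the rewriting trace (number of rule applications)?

Answer: 2

Rewrite trace:
start.  V:8 E:4  edges: 0-q->1 2-r->3 4-r->3 6-r->2
1. fire R1 via {0↦4, 1↦2, 2↦3, 3↦5}  →  V:6 E:3  edges: 0-q->1 2-r->3 6-r->2
2. fire R1 via {0↦6, 1↦3, 2↦2, 3↦7}  →  V:4 E:2  edges: 0-q->1 2-r->3
normal form: no rule applies after step 2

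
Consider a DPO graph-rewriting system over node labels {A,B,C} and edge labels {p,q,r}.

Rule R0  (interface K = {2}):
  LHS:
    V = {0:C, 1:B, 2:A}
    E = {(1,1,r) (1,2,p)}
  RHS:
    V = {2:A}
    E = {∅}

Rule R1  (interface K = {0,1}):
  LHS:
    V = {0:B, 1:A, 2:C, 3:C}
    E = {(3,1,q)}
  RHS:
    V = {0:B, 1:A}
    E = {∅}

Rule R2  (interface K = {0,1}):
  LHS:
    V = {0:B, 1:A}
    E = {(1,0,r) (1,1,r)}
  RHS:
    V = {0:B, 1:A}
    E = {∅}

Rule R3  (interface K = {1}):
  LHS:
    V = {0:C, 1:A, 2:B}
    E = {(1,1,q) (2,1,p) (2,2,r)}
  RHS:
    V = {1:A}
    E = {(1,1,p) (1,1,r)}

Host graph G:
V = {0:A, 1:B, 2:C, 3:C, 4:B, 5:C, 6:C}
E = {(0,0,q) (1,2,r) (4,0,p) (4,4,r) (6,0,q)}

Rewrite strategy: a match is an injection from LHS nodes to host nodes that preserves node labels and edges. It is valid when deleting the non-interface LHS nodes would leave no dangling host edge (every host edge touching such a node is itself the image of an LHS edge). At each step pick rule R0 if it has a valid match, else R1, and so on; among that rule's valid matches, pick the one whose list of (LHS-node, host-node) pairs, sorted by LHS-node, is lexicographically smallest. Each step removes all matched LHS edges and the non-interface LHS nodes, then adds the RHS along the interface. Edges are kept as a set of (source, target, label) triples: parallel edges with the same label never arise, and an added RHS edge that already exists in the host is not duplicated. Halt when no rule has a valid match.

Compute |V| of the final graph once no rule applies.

initial: |V|=7 |E|=5  E = 0-q->0 1-r->2 4-p->0 4-r->4 6-q->0
step 1: apply R0 at {0↦3, 1↦4, 2↦0}  → |V|=5 |E|=3  E = 0-q->0 1-r->2 6-q->0
step 2: apply R1 at {0↦1, 1↦0, 2↦5, 3↦6}  → |V|=3 |E|=2  E = 0-q->0 1-r->2
halt: no rule applies after step 2
NF nodes: {0:A, 1:B, 2:C}

Answer: 3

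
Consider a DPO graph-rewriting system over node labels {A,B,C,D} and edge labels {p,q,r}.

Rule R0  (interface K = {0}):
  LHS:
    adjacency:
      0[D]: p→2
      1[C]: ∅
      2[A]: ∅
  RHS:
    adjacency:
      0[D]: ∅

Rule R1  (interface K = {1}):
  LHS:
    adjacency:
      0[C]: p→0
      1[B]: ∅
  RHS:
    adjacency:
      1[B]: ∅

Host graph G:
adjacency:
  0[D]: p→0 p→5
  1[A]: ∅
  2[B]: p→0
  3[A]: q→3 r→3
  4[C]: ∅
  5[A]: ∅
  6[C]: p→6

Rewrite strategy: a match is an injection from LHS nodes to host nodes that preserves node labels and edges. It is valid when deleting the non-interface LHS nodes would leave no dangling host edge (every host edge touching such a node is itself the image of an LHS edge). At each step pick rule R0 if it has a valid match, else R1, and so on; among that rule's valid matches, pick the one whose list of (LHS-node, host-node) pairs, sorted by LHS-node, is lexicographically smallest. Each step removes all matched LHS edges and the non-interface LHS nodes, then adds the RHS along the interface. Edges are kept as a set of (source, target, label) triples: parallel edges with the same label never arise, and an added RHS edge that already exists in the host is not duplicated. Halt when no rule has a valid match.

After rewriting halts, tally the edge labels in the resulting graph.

Answer: p:2 q:1 r:1

Derivation:
start.  V:7 E:6  edges: 0-p->0 0-p->5 2-p->0 3-q->3 3-r->3 6-p->6
1. fire R0 via {0↦0, 1↦4, 2↦5}  →  V:5 E:5  edges: 0-p->0 2-p->0 3-q->3 3-r->3 6-p->6
2. fire R1 via {0↦6, 1↦2}  →  V:4 E:4  edges: 0-p->0 2-p->0 3-q->3 3-r->3
final graph: no rule applies after step 2
NF edges: [(0, 0, 'p'), (2, 0, 'p'), (3, 3, 'q'), (3, 3, 'r')]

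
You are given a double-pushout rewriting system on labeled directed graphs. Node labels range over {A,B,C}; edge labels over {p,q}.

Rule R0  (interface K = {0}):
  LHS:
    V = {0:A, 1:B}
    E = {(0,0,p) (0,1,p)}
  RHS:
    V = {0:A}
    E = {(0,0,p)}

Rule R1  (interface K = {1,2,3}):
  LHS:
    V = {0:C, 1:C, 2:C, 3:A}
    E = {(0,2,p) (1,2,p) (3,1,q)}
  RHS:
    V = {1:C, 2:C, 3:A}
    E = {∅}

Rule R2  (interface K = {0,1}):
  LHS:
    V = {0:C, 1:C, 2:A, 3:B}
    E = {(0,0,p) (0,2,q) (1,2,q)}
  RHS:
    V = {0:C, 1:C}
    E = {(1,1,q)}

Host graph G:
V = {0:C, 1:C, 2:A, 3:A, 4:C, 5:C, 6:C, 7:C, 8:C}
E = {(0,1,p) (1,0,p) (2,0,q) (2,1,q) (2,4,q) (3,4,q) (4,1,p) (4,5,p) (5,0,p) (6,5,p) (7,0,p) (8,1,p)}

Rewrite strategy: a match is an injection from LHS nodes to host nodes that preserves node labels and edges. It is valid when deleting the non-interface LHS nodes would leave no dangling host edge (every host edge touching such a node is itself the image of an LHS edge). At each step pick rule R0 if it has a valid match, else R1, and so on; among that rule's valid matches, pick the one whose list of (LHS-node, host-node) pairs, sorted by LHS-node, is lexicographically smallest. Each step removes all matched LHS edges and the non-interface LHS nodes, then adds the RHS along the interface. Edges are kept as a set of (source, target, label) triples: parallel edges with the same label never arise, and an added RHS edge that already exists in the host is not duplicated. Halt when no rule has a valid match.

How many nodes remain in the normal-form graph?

start.  V:9 E:12  edges: 0-p->1 1-p->0 2-q->0 2-q->1 2-q->4 3-q->4 4-p->1 4-p->5 5-p->0 6-p->5 7-p->0 8-p->1
1. fire R1 via {0↦6, 1↦4, 2↦5, 3↦2}  →  V:8 E:9  edges: 0-p->1 1-p->0 2-q->0 2-q->1 3-q->4 4-p->1 5-p->0 7-p->0 8-p->1
2. fire R1 via {0↦5, 1↦1, 2↦0, 3↦2}  →  V:7 E:6  edges: 0-p->1 2-q->0 3-q->4 4-p->1 7-p->0 8-p->1
3. fire R1 via {0↦8, 1↦0, 2↦1, 3↦2}  →  V:6 E:3  edges: 3-q->4 4-p->1 7-p->0
halt: no rule applies after step 3
NF nodes: {0:C, 1:C, 2:A, 3:A, 4:C, 7:C}

Answer: 6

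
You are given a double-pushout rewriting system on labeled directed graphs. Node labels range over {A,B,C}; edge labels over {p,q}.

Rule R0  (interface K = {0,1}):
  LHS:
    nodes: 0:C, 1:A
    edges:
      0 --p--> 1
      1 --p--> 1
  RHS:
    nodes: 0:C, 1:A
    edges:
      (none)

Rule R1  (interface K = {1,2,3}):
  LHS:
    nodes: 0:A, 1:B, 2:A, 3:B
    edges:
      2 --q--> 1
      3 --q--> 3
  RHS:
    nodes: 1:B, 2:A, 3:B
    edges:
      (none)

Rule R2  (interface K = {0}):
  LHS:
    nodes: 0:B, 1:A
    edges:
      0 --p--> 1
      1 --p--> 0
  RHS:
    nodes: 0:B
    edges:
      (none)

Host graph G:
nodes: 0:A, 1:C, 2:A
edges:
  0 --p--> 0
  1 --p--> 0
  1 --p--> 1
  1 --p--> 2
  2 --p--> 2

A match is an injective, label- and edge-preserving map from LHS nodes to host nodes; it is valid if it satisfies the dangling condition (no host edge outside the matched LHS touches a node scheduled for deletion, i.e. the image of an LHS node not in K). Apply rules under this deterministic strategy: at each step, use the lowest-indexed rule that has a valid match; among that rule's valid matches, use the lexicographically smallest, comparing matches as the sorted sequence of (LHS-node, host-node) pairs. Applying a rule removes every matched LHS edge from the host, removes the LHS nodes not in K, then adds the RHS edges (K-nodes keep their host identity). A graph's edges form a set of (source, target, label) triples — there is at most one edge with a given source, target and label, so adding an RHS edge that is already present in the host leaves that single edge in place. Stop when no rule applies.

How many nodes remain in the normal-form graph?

Answer: 3

Derivation:
start.  V:3 E:5  edges: 0-p->0 1-p->0 1-p->1 1-p->2 2-p->2
1. fire R0 via {0↦1, 1↦0}  →  V:3 E:3  edges: 1-p->1 1-p->2 2-p->2
2. fire R0 via {0↦1, 1↦2}  →  V:3 E:1  edges: 1-p->1
normal form: no rule applies after step 2
NF nodes: {0:A, 1:C, 2:A}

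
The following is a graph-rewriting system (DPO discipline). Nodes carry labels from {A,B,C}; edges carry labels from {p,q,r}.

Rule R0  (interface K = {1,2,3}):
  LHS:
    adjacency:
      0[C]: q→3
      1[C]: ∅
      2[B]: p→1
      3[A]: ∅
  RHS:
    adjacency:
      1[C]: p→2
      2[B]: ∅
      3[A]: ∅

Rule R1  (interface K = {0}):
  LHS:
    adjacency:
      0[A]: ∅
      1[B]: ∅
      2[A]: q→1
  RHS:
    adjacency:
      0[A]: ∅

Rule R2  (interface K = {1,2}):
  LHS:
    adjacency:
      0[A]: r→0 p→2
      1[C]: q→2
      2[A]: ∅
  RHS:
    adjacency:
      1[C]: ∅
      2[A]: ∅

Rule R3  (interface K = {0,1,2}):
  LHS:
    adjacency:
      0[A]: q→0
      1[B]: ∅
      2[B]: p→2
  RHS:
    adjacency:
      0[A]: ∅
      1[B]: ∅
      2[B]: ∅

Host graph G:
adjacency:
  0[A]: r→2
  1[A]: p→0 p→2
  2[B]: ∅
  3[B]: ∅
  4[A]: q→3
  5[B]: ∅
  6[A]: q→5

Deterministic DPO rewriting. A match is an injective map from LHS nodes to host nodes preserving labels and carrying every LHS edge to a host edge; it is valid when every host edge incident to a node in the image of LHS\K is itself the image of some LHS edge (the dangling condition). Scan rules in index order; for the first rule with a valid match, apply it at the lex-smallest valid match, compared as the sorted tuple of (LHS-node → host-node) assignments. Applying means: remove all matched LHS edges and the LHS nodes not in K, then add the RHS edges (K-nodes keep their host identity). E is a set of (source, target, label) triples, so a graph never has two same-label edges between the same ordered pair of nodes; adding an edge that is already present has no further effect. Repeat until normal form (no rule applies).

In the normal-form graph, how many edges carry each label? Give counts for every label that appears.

Answer: p:2 r:1

Derivation:
start.  V:7 E:5  edges: 0-r->2 1-p->0 1-p->2 4-q->3 6-q->5
1. fire R1 via {0↦0, 1↦3, 2↦4}  →  V:5 E:4  edges: 0-r->2 1-p->0 1-p->2 6-q->5
2. fire R1 via {0↦0, 1↦5, 2↦6}  →  V:3 E:3  edges: 0-r->2 1-p->0 1-p->2
halt: no rule applies after step 2
NF edges: [(0, 2, 'r'), (1, 0, 'p'), (1, 2, 'p')]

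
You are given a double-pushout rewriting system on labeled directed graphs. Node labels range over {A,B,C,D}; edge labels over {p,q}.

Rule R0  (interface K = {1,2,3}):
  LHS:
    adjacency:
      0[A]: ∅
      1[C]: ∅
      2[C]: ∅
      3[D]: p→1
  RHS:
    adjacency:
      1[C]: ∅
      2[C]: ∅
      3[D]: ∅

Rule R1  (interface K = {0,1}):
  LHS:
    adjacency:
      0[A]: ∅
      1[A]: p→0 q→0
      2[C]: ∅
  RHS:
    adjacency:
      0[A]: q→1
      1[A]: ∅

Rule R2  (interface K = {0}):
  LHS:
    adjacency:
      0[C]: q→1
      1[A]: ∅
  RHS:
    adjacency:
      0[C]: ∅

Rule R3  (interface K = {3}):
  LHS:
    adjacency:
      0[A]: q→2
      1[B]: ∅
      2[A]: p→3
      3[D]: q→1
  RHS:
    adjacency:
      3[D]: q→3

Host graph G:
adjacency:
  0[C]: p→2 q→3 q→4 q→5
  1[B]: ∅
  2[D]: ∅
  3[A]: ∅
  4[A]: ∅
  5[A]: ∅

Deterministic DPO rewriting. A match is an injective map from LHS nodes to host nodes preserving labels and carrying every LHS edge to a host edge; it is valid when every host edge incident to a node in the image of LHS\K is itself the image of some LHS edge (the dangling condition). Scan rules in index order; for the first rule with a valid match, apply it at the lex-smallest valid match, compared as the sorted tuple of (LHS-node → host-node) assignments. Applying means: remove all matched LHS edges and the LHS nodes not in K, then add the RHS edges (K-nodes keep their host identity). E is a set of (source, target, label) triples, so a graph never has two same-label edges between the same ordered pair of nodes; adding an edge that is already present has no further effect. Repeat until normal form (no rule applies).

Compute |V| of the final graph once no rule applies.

Answer: 3

Derivation:
start.  V:6 E:4  edges: 0-p->2 0-q->3 0-q->4 0-q->5
1. fire R2 via {0↦0, 1↦3}  →  V:5 E:3  edges: 0-p->2 0-q->4 0-q->5
2. fire R2 via {0↦0, 1↦4}  →  V:4 E:2  edges: 0-p->2 0-q->5
3. fire R2 via {0↦0, 1↦5}  →  V:3 E:1  edges: 0-p->2
halt: no rule applies after step 3
NF nodes: {0:C, 1:B, 2:D}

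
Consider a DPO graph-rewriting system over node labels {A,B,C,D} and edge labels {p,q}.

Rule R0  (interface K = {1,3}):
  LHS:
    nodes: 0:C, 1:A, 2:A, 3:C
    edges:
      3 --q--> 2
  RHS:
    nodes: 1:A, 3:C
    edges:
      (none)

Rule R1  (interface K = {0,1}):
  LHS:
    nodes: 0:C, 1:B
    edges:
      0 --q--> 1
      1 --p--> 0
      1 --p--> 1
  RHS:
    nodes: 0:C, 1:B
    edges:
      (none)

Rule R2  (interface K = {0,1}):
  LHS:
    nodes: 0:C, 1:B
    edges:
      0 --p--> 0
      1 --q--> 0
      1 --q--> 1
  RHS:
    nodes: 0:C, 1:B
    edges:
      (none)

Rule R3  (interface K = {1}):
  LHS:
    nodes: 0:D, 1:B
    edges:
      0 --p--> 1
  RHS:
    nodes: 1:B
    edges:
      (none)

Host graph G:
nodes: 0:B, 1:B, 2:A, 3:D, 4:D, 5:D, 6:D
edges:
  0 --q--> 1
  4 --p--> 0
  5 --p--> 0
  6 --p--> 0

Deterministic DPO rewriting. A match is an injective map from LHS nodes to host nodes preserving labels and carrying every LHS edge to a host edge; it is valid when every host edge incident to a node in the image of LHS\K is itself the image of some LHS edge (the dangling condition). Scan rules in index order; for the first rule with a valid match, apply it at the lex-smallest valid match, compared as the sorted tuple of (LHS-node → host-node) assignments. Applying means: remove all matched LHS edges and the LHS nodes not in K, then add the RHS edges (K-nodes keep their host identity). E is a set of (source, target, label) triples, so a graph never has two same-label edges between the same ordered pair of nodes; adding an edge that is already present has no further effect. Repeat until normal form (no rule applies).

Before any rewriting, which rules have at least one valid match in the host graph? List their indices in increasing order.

R0: no valid match — LHS pattern not found
R1: no valid match — LHS pattern not found
R2: no valid match — LHS pattern not found
R3: 3 valid matches — {0↦4, 1↦0}, {0↦5, 1↦0}, {0↦6, 1↦0}

Answer: [R3]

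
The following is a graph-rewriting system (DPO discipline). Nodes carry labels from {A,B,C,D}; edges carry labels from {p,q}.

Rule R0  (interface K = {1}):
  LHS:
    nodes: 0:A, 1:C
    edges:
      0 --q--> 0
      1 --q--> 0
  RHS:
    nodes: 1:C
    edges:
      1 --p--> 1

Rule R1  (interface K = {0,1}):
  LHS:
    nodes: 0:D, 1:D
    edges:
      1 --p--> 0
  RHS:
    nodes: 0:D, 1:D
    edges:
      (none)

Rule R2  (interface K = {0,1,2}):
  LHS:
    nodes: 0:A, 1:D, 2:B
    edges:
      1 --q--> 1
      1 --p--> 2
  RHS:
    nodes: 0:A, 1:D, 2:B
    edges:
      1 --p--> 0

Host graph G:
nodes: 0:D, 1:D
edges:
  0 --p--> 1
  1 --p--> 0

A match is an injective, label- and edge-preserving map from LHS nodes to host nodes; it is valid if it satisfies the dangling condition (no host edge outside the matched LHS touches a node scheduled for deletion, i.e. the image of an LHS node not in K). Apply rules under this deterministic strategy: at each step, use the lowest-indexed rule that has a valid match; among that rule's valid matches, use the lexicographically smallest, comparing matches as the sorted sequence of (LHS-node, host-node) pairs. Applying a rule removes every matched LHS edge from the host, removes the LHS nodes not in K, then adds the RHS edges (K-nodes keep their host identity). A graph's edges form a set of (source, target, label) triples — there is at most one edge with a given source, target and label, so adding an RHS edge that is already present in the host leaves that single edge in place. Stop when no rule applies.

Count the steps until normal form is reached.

Answer: 2

Rewrite trace:
[0] host  ⇒  2 nodes, 2 edges  {0-p->1 1-p->0}
[1] R1 @ {0↦0, 1↦1}  ⇒  2 nodes, 1 edges  {0-p->1}
[2] R1 @ {0↦1, 1↦0}  ⇒  2 nodes, 0 edges  {∅}
halt: no rule applies after step 2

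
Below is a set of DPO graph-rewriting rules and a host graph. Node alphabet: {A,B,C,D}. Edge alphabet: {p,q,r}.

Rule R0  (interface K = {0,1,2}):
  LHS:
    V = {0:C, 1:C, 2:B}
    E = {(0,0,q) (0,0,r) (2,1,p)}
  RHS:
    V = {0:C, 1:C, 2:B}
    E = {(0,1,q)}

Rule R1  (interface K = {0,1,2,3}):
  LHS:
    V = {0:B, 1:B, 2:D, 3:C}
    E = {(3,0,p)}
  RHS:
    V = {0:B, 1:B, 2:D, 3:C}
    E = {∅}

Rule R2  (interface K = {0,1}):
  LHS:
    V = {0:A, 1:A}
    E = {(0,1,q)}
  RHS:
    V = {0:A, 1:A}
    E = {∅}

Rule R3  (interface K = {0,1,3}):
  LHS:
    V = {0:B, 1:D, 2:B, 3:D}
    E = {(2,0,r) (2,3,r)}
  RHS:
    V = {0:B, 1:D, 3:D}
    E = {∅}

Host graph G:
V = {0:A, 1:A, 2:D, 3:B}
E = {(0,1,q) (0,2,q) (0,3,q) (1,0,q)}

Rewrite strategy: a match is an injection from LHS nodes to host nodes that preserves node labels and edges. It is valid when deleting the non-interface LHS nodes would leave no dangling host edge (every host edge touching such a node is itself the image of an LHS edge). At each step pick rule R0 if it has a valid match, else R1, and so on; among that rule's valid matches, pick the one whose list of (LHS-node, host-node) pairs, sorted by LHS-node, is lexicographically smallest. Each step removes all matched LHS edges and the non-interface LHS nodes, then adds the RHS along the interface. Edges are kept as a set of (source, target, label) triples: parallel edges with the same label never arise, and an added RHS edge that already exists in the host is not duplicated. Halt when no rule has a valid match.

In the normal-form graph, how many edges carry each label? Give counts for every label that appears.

Answer: q:2

Derivation:
start.  V:4 E:4  edges: 0-q->1 0-q->2 0-q->3 1-q->0
1. fire R2 via {0↦0, 1↦1}  →  V:4 E:3  edges: 0-q->2 0-q->3 1-q->0
2. fire R2 via {0↦1, 1↦0}  →  V:4 E:2  edges: 0-q->2 0-q->3
halt: no rule applies after step 2
NF edges: [(0, 2, 'q'), (0, 3, 'q')]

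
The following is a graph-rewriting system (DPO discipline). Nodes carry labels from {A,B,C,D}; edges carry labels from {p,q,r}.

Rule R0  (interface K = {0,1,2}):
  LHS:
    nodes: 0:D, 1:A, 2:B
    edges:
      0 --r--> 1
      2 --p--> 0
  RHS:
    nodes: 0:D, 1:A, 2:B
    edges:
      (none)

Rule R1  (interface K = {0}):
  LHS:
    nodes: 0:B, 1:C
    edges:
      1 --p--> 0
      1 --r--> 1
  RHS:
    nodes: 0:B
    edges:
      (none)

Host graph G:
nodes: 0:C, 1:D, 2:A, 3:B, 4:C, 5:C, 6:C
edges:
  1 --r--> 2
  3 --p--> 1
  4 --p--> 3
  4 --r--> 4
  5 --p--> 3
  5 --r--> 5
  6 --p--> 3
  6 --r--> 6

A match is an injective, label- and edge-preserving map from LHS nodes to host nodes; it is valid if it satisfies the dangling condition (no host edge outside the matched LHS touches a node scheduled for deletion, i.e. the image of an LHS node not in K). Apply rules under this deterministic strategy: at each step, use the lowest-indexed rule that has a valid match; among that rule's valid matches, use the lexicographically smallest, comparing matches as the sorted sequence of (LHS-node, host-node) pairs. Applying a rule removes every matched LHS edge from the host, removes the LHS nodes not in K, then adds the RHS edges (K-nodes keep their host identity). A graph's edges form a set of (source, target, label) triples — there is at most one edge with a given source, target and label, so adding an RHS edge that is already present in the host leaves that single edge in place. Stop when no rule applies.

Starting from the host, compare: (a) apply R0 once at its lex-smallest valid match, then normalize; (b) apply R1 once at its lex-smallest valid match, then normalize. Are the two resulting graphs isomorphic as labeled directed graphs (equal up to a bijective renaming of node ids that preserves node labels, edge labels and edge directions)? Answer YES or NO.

Answer: YES

Rewrite trace:
branch R0-first: apply at {0↦1, 1↦2, 2↦3} → |E|=6, then 3 more step(s) → NF |V|=4 |E|=0 V={0:C, 1:D, 2:A, 3:B} E=∅
branch R1-first: apply at {0↦3, 1↦4} → |E|=6, then 3 more step(s) → NF |V|=4 |E|=0 V={0:C, 1:D, 2:A, 3:B} E=∅
graphs isomorphic (equal up to label-preserving node renaming)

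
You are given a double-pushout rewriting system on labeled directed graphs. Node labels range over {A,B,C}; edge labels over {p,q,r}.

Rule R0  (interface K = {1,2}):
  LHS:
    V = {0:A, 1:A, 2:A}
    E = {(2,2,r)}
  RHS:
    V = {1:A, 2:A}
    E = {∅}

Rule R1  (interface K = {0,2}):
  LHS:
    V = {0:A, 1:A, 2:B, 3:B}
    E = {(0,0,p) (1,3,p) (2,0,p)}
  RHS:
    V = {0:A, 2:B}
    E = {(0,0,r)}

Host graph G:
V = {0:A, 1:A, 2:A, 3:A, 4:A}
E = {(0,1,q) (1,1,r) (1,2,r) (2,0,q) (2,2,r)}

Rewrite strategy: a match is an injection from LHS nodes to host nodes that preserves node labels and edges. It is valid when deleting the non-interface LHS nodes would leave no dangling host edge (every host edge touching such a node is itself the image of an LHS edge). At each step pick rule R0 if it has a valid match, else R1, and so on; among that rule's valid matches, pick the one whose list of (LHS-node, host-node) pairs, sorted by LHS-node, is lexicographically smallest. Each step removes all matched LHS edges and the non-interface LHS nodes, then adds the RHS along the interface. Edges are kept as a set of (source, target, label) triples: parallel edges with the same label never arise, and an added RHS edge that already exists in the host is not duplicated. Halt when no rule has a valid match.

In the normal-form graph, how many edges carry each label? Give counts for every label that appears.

initial: |V|=5 |E|=5  E = 0-q->1 1-r->1 1-r->2 2-q->0 2-r->2
step 1: apply R0 at {0↦3, 1↦0, 2↦1}  → |V|=4 |E|=4  E = 0-q->1 1-r->2 2-q->0 2-r->2
step 2: apply R0 at {0↦4, 1↦0, 2↦2}  → |V|=3 |E|=3  E = 0-q->1 1-r->2 2-q->0
halt: no rule applies after step 2
NF edges: [(0, 1, 'q'), (1, 2, 'r'), (2, 0, 'q')]

Answer: q:2 r:1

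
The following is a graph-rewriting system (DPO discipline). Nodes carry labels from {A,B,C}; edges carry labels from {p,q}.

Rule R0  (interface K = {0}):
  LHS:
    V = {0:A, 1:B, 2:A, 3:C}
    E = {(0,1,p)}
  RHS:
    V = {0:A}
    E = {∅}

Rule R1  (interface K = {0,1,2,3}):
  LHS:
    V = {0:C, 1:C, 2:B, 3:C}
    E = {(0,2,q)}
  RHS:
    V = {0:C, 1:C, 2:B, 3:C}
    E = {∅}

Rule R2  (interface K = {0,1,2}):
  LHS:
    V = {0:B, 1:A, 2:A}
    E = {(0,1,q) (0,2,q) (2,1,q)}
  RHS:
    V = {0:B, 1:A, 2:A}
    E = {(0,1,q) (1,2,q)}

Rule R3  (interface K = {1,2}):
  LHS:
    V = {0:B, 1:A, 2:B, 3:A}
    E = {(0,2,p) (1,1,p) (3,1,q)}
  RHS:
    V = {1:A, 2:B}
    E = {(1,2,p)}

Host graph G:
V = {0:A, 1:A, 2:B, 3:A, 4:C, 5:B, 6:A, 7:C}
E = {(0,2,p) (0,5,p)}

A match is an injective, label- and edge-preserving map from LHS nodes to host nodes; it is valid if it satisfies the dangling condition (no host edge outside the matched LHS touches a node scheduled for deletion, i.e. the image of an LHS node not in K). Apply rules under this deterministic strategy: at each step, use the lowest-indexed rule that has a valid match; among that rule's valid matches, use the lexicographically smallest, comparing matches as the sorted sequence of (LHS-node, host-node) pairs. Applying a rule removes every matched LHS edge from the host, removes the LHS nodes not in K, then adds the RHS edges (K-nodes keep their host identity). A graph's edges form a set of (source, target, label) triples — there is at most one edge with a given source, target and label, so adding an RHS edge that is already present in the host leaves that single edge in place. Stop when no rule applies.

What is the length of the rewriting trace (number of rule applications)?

Answer: 2

Steps:
start.  V:8 E:2  edges: 0-p->2 0-p->5
1. fire R0 via {0↦0, 1↦2, 2↦1, 3↦4}  →  V:5 E:1  edges: 0-p->5
2. fire R0 via {0↦0, 1↦5, 2↦3, 3↦7}  →  V:2 E:0  edges: ∅
halt: no rule applies after step 2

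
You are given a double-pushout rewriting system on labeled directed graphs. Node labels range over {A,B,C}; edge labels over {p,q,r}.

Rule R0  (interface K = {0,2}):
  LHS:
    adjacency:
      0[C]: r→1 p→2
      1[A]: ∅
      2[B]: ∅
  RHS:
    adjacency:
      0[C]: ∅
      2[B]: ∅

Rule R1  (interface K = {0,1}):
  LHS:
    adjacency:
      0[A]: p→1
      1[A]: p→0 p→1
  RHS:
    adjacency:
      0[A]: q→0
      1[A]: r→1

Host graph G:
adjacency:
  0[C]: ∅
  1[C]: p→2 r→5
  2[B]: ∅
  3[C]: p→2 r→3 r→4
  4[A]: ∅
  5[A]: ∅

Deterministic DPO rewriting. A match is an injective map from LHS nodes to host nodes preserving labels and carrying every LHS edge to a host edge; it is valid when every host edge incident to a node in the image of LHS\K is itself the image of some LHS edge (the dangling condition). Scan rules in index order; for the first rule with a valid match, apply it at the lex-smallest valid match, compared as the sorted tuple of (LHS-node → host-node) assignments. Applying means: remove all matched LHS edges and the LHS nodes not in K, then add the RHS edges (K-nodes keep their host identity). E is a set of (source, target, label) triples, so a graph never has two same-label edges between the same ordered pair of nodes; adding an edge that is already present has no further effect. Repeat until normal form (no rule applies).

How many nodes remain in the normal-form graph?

[0] host  ⇒  6 nodes, 5 edges  {1-p->2 1-r->5 3-p->2 3-r->3 3-r->4}
[1] R0 @ {0↦1, 1↦5, 2↦2}  ⇒  5 nodes, 3 edges  {3-p->2 3-r->3 3-r->4}
[2] R0 @ {0↦3, 1↦4, 2↦2}  ⇒  4 nodes, 1 edges  {3-r->3}
halt: no rule applies after step 2
NF nodes: {0:C, 1:C, 2:B, 3:C}

Answer: 4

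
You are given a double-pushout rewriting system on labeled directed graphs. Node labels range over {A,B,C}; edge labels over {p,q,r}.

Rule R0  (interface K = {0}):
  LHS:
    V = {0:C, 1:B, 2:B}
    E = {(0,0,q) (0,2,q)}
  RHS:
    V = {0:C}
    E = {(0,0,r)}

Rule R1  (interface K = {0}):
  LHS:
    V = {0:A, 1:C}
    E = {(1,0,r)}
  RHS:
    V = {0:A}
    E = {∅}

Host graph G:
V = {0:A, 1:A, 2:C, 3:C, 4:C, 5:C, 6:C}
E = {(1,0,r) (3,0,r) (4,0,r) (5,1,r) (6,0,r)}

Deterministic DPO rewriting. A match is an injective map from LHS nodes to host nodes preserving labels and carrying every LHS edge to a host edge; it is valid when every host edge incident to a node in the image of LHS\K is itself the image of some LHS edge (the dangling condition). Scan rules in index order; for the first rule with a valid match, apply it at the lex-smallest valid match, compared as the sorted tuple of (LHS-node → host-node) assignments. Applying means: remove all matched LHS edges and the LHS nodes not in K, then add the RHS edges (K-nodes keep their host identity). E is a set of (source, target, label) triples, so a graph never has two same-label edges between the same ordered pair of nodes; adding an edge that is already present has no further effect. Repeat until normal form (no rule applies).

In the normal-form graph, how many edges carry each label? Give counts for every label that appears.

Answer: r:1

Rewrite trace:
[0] host  ⇒  7 nodes, 5 edges  {1-r->0 3-r->0 4-r->0 5-r->1 6-r->0}
[1] R1 @ {0↦0, 1↦3}  ⇒  6 nodes, 4 edges  {1-r->0 4-r->0 5-r->1 6-r->0}
[2] R1 @ {0↦0, 1↦4}  ⇒  5 nodes, 3 edges  {1-r->0 5-r->1 6-r->0}
[3] R1 @ {0↦0, 1↦6}  ⇒  4 nodes, 2 edges  {1-r->0 5-r->1}
[4] R1 @ {0↦1, 1↦5}  ⇒  3 nodes, 1 edges  {1-r->0}
final graph: no rule applies after step 4
NF edges: [(1, 0, 'r')]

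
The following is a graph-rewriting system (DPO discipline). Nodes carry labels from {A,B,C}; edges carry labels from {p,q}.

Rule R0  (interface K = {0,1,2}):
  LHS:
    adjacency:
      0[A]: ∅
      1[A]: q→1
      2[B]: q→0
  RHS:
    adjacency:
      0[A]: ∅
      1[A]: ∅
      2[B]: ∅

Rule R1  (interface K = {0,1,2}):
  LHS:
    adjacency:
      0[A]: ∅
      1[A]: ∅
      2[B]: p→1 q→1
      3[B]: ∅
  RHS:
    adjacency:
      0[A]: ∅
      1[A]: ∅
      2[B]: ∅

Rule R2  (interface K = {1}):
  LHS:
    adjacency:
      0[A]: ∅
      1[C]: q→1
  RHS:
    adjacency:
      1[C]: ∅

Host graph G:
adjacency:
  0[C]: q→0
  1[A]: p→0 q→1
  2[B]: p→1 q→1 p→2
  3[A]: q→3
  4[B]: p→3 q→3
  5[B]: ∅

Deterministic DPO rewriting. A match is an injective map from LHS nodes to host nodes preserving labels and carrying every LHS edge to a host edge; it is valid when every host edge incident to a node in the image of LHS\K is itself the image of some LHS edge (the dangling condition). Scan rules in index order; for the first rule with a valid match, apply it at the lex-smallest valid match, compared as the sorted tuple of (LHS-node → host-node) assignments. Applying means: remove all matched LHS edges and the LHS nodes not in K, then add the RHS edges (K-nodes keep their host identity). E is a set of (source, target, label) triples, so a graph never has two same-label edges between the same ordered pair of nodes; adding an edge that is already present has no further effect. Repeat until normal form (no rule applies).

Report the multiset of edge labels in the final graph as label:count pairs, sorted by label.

start.  V:6 E:9  edges: 0-q->0 1-p->0 1-q->1 2-p->1 2-q->1 2-p->2 3-q->3 4-p->3 4-q->3
1. fire R0 via {0↦1, 1↦3, 2↦2}  →  V:6 E:7  edges: 0-q->0 1-p->0 1-q->1 2-p->1 2-p->2 4-p->3 4-q->3
2. fire R0 via {0↦3, 1↦1, 2↦4}  →  V:6 E:5  edges: 0-q->0 1-p->0 2-p->1 2-p->2 4-p->3
halt: no rule applies after step 2
NF edges: [(0, 0, 'q'), (1, 0, 'p'), (2, 1, 'p'), (2, 2, 'p'), (4, 3, 'p')]

Answer: p:4 q:1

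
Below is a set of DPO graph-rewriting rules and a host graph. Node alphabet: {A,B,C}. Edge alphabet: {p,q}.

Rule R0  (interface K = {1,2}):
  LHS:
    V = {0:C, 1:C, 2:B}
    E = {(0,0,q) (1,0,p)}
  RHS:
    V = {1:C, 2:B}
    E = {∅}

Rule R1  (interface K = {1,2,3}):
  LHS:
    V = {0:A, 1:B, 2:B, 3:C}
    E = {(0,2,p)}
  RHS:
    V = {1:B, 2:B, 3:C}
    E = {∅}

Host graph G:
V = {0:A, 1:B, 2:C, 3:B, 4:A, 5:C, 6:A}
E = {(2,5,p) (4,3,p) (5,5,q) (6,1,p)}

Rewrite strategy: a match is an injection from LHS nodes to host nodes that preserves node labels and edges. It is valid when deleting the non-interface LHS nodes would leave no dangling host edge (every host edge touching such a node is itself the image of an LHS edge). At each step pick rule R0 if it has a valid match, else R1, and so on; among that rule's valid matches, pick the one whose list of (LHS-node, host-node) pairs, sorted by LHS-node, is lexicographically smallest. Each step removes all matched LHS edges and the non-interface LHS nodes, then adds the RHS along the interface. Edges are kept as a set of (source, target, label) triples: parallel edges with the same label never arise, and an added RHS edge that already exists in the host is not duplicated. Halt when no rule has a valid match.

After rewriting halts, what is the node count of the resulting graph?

start.  V:7 E:4  edges: 2-p->5 4-p->3 5-q->5 6-p->1
1. fire R0 via {0↦5, 1↦2, 2↦1}  →  V:6 E:2  edges: 4-p->3 6-p->1
2. fire R1 via {0↦4, 1↦1, 2↦3, 3↦2}  →  V:5 E:1  edges: 6-p->1
3. fire R1 via {0↦6, 1↦3, 2↦1, 3↦2}  →  V:4 E:0  edges: ∅
halt: no rule applies after step 3
NF nodes: {0:A, 1:B, 2:C, 3:B}

Answer: 4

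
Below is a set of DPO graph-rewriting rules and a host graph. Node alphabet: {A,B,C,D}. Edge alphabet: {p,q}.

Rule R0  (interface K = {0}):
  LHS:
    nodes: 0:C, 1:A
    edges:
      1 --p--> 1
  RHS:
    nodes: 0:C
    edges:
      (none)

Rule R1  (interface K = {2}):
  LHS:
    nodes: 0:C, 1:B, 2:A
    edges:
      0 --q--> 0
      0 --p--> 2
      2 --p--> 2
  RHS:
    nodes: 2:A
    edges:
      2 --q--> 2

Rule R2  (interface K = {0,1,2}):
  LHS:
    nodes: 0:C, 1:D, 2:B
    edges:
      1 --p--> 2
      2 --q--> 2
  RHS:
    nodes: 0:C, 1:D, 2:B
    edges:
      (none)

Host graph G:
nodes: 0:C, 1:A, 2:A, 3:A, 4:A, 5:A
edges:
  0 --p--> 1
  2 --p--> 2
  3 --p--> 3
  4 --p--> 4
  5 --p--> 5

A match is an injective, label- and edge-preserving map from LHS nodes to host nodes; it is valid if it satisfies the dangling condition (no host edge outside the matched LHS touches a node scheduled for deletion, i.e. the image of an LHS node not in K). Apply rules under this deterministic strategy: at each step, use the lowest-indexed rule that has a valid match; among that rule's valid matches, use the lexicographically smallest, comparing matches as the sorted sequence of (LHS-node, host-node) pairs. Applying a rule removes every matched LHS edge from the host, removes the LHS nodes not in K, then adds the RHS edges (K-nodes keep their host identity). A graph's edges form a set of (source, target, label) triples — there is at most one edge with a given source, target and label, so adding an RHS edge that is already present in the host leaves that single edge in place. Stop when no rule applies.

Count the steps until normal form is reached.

[0] host  ⇒  6 nodes, 5 edges  {0-p->1 2-p->2 3-p->3 4-p->4 5-p->5}
[1] R0 @ {0↦0, 1↦2}  ⇒  5 nodes, 4 edges  {0-p->1 3-p->3 4-p->4 5-p->5}
[2] R0 @ {0↦0, 1↦3}  ⇒  4 nodes, 3 edges  {0-p->1 4-p->4 5-p->5}
[3] R0 @ {0↦0, 1↦4}  ⇒  3 nodes, 2 edges  {0-p->1 5-p->5}
[4] R0 @ {0↦0, 1↦5}  ⇒  2 nodes, 1 edges  {0-p->1}
normal form: no rule applies after step 4

Answer: 4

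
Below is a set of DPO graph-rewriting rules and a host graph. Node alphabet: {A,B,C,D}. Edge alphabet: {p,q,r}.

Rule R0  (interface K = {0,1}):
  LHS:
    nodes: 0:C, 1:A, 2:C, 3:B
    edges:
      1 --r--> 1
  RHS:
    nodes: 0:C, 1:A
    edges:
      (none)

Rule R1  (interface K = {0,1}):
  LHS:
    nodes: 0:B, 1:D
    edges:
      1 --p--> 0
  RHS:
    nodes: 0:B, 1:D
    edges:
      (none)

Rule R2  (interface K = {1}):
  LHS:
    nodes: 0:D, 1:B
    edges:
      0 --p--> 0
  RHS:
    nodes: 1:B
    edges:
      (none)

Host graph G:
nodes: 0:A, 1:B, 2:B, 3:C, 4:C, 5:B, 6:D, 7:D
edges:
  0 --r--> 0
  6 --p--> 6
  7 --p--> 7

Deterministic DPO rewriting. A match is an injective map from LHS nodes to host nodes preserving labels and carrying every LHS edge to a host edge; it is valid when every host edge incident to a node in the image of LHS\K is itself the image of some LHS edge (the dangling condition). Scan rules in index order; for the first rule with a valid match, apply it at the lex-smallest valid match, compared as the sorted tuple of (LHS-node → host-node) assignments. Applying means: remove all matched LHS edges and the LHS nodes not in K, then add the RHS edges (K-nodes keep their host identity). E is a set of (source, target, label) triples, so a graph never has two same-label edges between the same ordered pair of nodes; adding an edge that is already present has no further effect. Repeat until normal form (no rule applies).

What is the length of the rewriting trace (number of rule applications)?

[0] host  ⇒  8 nodes, 3 edges  {0-r->0 6-p->6 7-p->7}
[1] R0 @ {0↦3, 1↦0, 2↦4, 3↦1}  ⇒  6 nodes, 2 edges  {6-p->6 7-p->7}
[2] R2 @ {0↦6, 1↦2}  ⇒  5 nodes, 1 edges  {7-p->7}
[3] R2 @ {0↦7, 1↦2}  ⇒  4 nodes, 0 edges  {∅}
normal form: no rule applies after step 3

Answer: 3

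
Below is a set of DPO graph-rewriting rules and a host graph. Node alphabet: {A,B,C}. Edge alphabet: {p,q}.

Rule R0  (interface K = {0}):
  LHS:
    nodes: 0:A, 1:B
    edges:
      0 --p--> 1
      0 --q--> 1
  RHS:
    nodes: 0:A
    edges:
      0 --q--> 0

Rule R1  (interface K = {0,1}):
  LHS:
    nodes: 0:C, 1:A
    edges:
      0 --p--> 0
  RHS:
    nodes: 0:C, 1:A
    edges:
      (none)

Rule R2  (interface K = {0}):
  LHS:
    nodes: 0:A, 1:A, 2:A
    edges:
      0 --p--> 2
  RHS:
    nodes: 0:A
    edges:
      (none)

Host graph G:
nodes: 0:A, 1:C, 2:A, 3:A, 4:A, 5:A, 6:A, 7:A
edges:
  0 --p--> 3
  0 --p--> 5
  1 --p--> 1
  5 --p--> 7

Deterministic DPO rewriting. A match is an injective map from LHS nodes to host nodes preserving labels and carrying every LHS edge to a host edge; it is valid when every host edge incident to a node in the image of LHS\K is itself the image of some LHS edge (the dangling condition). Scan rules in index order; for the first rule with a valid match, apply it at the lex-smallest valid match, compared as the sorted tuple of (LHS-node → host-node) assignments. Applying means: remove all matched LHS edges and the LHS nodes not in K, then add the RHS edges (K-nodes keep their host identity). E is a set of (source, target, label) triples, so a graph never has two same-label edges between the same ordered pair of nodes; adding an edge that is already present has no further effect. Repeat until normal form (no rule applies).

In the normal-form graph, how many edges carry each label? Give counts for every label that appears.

Answer: (no edges)

Steps:
start.  V:8 E:4  edges: 0-p->3 0-p->5 1-p->1 5-p->7
1. fire R1 via {0↦1, 1↦0}  →  V:8 E:3  edges: 0-p->3 0-p->5 5-p->7
2. fire R2 via {0↦0, 1↦2, 2↦3}  →  V:6 E:2  edges: 0-p->5 5-p->7
3. fire R2 via {0↦5, 1↦4, 2↦7}  →  V:4 E:1  edges: 0-p->5
4. fire R2 via {0↦0, 1↦6, 2↦5}  →  V:2 E:0  edges: ∅
normal form: no rule applies after step 4
NF edges: []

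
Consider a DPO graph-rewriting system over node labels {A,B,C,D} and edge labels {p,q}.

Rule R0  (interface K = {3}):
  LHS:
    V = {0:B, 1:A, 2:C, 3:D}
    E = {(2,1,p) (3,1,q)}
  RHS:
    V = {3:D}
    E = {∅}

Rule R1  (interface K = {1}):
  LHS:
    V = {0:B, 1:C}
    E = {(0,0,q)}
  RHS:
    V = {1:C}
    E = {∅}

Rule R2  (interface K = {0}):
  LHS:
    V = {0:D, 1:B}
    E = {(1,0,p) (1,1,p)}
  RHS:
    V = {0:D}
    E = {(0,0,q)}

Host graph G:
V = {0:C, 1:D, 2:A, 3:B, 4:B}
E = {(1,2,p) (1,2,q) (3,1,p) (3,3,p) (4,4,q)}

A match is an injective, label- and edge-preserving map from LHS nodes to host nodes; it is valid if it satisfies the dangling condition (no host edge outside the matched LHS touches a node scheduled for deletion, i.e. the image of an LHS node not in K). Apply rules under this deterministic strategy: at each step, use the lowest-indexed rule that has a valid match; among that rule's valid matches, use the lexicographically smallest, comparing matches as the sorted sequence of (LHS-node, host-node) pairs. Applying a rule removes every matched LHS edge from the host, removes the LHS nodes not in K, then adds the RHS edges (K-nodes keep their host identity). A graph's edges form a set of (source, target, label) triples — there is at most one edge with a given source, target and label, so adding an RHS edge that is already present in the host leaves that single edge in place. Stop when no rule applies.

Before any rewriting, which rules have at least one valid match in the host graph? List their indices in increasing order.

R0: no valid match — LHS pattern not found
R1: 1 valid match — {0↦4, 1↦0}
R2: 1 valid match — {0↦1, 1↦3}

Answer: [R1,R2]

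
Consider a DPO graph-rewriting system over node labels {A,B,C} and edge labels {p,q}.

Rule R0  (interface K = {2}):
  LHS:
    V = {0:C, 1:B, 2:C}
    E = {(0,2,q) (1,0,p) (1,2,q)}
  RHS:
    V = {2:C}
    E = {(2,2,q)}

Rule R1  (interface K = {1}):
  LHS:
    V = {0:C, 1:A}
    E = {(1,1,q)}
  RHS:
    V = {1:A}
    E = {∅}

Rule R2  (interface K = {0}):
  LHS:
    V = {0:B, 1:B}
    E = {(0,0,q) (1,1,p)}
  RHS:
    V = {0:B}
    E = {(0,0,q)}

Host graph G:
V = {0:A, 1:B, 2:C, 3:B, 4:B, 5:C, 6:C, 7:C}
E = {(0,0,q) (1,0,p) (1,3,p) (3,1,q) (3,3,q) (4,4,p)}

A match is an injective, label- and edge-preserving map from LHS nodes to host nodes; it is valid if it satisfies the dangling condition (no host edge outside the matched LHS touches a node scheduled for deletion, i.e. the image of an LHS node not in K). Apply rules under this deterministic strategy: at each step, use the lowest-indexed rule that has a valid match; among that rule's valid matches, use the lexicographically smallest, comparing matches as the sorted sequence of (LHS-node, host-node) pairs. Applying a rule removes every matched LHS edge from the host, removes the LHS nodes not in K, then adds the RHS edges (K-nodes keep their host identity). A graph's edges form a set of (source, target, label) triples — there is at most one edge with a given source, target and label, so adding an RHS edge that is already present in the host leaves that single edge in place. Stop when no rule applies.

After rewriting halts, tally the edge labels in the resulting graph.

Answer: p:2 q:2

Derivation:
start.  V:8 E:6  edges: 0-q->0 1-p->0 1-p->3 3-q->1 3-q->3 4-p->4
1. fire R1 via {0↦2, 1↦0}  →  V:7 E:5  edges: 1-p->0 1-p->3 3-q->1 3-q->3 4-p->4
2. fire R2 via {0↦3, 1↦4}  →  V:6 E:4  edges: 1-p->0 1-p->3 3-q->1 3-q->3
halt: no rule applies after step 2
NF edges: [(1, 0, 'p'), (1, 3, 'p'), (3, 1, 'q'), (3, 3, 'q')]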